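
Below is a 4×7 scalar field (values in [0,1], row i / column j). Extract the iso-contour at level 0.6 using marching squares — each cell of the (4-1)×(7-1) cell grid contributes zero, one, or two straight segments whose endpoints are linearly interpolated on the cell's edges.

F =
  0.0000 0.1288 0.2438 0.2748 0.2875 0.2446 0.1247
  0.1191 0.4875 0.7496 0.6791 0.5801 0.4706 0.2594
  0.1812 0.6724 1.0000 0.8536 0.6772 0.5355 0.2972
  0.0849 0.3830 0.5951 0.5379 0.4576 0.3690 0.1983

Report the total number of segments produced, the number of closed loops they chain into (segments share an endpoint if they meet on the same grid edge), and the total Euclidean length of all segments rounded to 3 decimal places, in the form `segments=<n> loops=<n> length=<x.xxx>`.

cell (0,1): code 0100 → (0.704,2.000)–(1.000,1.429)
cell (0,2): code 1100 → (0.804,3.000)–(0.704,2.000)
cell (0,3): code 1000 → (1.000,3.799)–(0.804,3.000)
cell (1,0): code 0100 → (1.608,1.000)–(2.000,0.853)
cell (1,1): code 1110 → (1.000,1.429)–(1.608,1.000)
cell (1,3): code 1101 → (1.205,4.000)–(1.000,3.799)
cell (1,4): code 1000 → (2.000,4.545)–(1.205,4.000)
cell (2,0): code 0010 → (2.000,0.853)–(2.250,1.000)
cell (2,1): code 0011 → (2.250,1.000)–(2.988,2.000)
cell (2,2): code 0011 → (2.988,2.000)–(2.803,3.000)
cell (2,3): code 0011 → (2.803,3.000)–(2.352,4.000)
cell (2,4): code 0001 → (2.352,4.000)–(2.000,4.545)
total: 12 segments, chained into 1 closed loop(s), length Σ = 9.179942

segments=12 loops=1 length=9.180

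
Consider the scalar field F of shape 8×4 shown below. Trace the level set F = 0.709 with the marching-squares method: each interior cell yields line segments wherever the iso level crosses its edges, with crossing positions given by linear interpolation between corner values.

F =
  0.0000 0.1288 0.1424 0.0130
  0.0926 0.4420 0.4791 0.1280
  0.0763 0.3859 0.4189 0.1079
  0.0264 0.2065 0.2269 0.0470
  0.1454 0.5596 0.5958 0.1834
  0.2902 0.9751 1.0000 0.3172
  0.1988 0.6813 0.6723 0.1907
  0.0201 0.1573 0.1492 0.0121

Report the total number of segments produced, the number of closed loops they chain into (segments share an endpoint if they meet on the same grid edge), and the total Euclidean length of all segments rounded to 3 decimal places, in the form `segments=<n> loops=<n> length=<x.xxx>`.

cell (4,0): code 0100 → (4.360,1.000)–(5.000,0.611)
cell (4,1): code 1100 → (4.280,2.000)–(4.360,1.000)
cell (4,2): code 1000 → (5.000,2.426)–(4.280,2.000)
cell (5,0): code 0010 → (5.000,0.611)–(5.906,1.000)
cell (5,1): code 0011 → (5.906,1.000)–(5.888,2.000)
cell (5,2): code 0001 → (5.888,2.000)–(5.000,2.426)
total: 6 segments, chained into 1 closed loop(s), length Σ = 5.559529

segments=6 loops=1 length=5.560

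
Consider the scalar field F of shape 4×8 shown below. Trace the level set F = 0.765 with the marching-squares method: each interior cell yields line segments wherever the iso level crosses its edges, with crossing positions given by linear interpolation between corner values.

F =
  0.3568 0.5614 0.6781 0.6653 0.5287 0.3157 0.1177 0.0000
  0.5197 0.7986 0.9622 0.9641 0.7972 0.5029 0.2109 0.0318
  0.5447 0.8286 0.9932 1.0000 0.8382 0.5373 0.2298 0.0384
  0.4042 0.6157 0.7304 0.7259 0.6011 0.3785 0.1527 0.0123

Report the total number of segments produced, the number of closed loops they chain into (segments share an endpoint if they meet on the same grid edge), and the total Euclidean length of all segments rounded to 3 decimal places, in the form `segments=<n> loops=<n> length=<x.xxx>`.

segments=12 loops=1 length=9.703

cell (0,0): code 0100 → (0.858,1.000)–(1.000,0.880)
cell (0,1): code 1100 → (0.306,2.000)–(0.858,1.000)
cell (0,2): code 1100 → (0.334,3.000)–(0.306,2.000)
cell (0,3): code 1100 → (0.880,4.000)–(0.334,3.000)
cell (0,4): code 1000 → (1.000,4.109)–(0.880,4.000)
cell (1,0): code 0110 → (1.000,0.880)–(2.000,0.776)
cell (1,4): code 1001 → (2.000,4.243)–(1.000,4.109)
cell (2,0): code 0010 → (2.000,0.776)–(2.299,1.000)
cell (2,1): code 0011 → (2.299,1.000)–(2.868,2.000)
cell (2,2): code 0011 → (2.868,2.000)–(2.857,3.000)
cell (2,3): code 0011 → (2.857,3.000)–(2.309,4.000)
cell (2,4): code 0001 → (2.309,4.000)–(2.000,4.243)
total: 12 segments, chained into 1 closed loop(s), length Σ = 9.702925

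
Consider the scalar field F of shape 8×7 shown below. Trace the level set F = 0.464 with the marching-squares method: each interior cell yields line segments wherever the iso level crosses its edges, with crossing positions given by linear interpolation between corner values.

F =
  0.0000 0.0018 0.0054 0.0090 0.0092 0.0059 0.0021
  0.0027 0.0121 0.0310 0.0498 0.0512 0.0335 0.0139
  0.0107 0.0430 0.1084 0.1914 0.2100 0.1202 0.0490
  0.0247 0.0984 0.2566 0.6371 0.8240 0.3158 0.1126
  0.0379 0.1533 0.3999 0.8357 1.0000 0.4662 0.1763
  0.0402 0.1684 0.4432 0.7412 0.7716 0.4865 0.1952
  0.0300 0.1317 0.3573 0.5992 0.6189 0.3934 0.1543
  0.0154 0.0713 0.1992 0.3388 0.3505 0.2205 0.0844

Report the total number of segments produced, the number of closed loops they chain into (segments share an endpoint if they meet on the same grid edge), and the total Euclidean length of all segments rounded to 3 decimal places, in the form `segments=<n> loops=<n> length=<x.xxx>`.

segments=14 loops=1 length=11.465

cell (2,2): code 0100 → (2.612,3.000)–(3.000,2.545)
cell (2,3): code 1100 → (2.414,4.000)–(2.612,3.000)
cell (2,4): code 1000 → (3.000,4.708)–(2.414,4.000)
cell (3,2): code 0110 → (3.000,2.545)–(4.000,2.147)
cell (3,4): code 1101 → (3.985,5.000)–(3.000,4.708)
cell (3,5): code 1000 → (4.000,5.008)–(3.985,5.000)
cell (4,2): code 0110 → (4.000,2.147)–(5.000,2.070)
cell (4,5): code 1001 → (5.000,5.077)–(4.000,5.008)
cell (5,2): code 0110 → (5.000,2.070)–(6.000,2.441)
cell (5,4): code 1011 → (6.000,4.687)–(5.242,5.000)
cell (5,5): code 0001 → (5.242,5.000)–(5.000,5.077)
cell (6,2): code 0010 → (6.000,2.441)–(6.519,3.000)
cell (6,3): code 0011 → (6.519,3.000)–(6.577,4.000)
cell (6,4): code 0001 → (6.577,4.000)–(6.000,4.687)
total: 14 segments, chained into 1 closed loop(s), length Σ = 11.465449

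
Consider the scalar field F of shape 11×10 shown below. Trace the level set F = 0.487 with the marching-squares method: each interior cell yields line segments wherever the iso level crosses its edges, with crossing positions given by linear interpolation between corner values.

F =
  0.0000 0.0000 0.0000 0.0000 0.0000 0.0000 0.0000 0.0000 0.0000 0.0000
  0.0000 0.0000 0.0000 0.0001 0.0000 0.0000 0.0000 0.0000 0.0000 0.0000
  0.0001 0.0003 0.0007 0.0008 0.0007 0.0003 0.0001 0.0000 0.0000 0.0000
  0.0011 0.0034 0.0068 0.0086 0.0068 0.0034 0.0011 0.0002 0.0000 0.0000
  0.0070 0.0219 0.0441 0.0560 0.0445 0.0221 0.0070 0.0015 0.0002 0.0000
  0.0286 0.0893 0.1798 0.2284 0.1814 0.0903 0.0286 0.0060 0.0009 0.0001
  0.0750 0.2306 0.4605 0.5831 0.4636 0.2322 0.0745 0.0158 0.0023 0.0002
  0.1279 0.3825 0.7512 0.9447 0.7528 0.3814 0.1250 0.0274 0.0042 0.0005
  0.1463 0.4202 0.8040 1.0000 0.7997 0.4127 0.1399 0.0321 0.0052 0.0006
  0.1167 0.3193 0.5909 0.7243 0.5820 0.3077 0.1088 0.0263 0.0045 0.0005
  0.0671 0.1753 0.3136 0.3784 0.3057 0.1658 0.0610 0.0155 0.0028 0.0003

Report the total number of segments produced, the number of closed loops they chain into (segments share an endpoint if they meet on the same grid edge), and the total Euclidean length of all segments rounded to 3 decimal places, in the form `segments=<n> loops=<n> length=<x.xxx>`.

cell (5,2): code 0100 → (5.729,3.000)–(6.000,2.216)
cell (5,3): code 1000 → (6.000,3.804)–(5.729,3.000)
cell (6,1): code 0100 → (6.091,2.000)–(7.000,1.283)
cell (6,2): code 1110 → (6.000,2.216)–(6.091,2.000)
cell (6,3): code 1101 → (6.081,4.000)–(6.000,3.804)
cell (6,4): code 1000 → (7.000,4.716)–(6.081,4.000)
cell (7,1): code 0110 → (7.000,1.283)–(8.000,1.174)
cell (7,4): code 1001 → (8.000,4.808)–(7.000,4.716)
cell (8,1): code 0110 → (8.000,1.174)–(9.000,1.617)
cell (8,4): code 1001 → (9.000,4.346)–(8.000,4.808)
cell (9,1): code 0010 → (9.000,1.617)–(9.375,2.000)
cell (9,2): code 0011 → (9.375,2.000)–(9.686,3.000)
cell (9,3): code 0011 → (9.686,3.000)–(9.344,4.000)
cell (9,4): code 0001 → (9.344,4.000)–(9.000,4.346)
total: 14 segments, chained into 1 closed loop(s), length Σ = 11.779946

segments=14 loops=1 length=11.780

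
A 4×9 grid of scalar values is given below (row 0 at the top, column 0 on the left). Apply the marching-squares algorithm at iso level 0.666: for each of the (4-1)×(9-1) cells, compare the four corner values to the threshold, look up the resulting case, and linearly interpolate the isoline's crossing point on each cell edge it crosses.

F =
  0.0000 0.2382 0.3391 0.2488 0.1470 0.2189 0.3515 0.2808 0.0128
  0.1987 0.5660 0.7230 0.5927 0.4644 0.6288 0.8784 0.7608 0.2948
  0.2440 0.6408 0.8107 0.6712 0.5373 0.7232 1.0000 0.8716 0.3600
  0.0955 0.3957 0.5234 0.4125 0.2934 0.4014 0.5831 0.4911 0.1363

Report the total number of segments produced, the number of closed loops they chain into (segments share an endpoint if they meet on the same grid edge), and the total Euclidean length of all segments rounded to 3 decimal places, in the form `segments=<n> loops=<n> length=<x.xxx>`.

segments=18 loops=2 length=12.885

cell (0,1): code 0100 → (0.852,2.000)–(1.000,1.637)
cell (0,2): code 1000 → (1.000,2.437)–(0.852,2.000)
cell (0,5): code 0100 → (0.597,6.000)–(1.000,5.149)
cell (0,6): code 1100 → (0.802,7.000)–(0.597,6.000)
cell (0,7): code 1000 → (1.000,7.203)–(0.802,7.000)
cell (1,1): code 0110 → (1.000,1.637)–(2.000,1.148)
cell (1,2): code 1101 → (1.934,3.000)–(1.000,2.437)
cell (1,3): code 1000 → (2.000,3.039)–(1.934,3.000)
cell (1,4): code 0100 → (1.394,5.000)–(2.000,4.692)
cell (1,5): code 1110 → (1.000,5.149)–(1.394,5.000)
cell (1,7): code 1001 → (2.000,7.402)–(1.000,7.203)
cell (2,1): code 0010 → (2.000,1.148)–(2.504,2.000)
cell (2,2): code 0011 → (2.504,2.000)–(2.020,3.000)
cell (2,3): code 0001 → (2.020,3.000)–(2.000,3.039)
cell (2,4): code 0010 → (2.000,4.692)–(2.178,5.000)
cell (2,5): code 0011 → (2.178,5.000)–(2.801,6.000)
cell (2,6): code 0011 → (2.801,6.000)–(2.540,7.000)
cell (2,7): code 0001 → (2.540,7.000)–(2.000,7.402)
total: 18 segments, chained into 2 closed loop(s), length Σ = 12.885124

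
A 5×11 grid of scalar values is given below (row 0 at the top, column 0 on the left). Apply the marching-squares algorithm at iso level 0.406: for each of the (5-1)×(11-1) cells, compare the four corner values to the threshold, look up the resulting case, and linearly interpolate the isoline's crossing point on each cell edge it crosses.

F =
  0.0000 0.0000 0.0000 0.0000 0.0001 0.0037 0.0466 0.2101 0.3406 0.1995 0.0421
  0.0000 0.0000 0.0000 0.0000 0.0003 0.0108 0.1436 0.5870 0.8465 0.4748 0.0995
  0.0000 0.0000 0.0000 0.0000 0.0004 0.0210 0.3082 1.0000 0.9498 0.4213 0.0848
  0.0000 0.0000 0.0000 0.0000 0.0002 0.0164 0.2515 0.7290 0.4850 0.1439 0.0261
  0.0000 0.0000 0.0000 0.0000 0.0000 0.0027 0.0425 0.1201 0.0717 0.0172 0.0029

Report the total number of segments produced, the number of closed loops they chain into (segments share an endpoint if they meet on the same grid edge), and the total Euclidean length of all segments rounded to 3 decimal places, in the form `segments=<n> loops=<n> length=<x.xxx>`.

cell (0,6): code 0100 → (0.520,7.000)–(1.000,6.592)
cell (0,7): code 1100 → (0.129,8.000)–(0.520,7.000)
cell (0,8): code 1100 → (0.750,9.000)–(0.129,8.000)
cell (0,9): code 1000 → (1.000,9.183)–(0.750,9.000)
cell (1,6): code 0110 → (1.000,6.592)–(2.000,6.141)
cell (1,9): code 1001 → (2.000,9.045)–(1.000,9.183)
cell (2,6): code 0110 → (2.000,6.141)–(3.000,6.324)
cell (2,8): code 1011 → (3.000,8.232)–(2.055,9.000)
cell (2,9): code 0001 → (2.055,9.000)–(2.000,9.045)
cell (3,6): code 0010 → (3.000,6.324)–(3.530,7.000)
cell (3,7): code 0011 → (3.530,7.000)–(3.191,8.000)
cell (3,8): code 0001 → (3.191,8.000)–(3.000,8.232)
total: 12 segments, chained into 1 closed loop(s), length Σ = 9.818729

segments=12 loops=1 length=9.819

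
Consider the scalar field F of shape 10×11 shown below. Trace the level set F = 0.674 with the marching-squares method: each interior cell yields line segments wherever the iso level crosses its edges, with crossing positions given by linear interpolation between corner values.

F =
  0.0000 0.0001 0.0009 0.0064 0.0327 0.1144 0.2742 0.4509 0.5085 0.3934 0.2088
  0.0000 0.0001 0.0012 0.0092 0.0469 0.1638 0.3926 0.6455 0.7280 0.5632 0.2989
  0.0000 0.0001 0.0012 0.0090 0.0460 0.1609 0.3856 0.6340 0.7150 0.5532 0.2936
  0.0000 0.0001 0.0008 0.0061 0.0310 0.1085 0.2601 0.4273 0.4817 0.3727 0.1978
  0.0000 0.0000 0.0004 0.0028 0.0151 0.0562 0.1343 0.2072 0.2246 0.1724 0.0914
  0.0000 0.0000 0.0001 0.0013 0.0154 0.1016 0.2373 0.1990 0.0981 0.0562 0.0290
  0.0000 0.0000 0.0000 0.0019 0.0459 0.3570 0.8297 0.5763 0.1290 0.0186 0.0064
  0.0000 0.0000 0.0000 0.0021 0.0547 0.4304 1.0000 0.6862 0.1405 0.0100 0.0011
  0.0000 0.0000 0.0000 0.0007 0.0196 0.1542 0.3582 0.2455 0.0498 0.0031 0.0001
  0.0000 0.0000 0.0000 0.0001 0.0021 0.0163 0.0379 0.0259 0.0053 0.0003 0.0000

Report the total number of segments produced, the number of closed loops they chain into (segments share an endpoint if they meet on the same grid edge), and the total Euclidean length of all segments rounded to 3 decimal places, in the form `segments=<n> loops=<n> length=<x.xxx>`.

segments=14 loops=2 length=9.078

cell (0,7): code 0100 → (0.754,8.000)–(1.000,7.345)
cell (0,8): code 1000 → (1.000,8.328)–(0.754,8.000)
cell (1,7): code 0110 → (1.000,7.345)–(2.000,7.494)
cell (1,8): code 1001 → (2.000,8.253)–(1.000,8.328)
cell (2,7): code 0010 → (2.000,7.494)–(2.176,8.000)
cell (2,8): code 0001 → (2.176,8.000)–(2.000,8.253)
cell (5,5): code 0100 → (5.737,6.000)–(6.000,5.671)
cell (5,6): code 1000 → (6.000,6.614)–(5.737,6.000)
cell (6,5): code 0110 → (6.000,5.671)–(7.000,5.428)
cell (6,6): code 1101 → (6.889,7.000)–(6.000,6.614)
cell (6,7): code 1000 → (7.000,7.022)–(6.889,7.000)
cell (7,5): code 0010 → (7.000,5.428)–(7.508,6.000)
cell (7,6): code 0011 → (7.508,6.000)–(7.028,7.000)
cell (7,7): code 0001 → (7.028,7.000)–(7.000,7.022)
total: 14 segments, chained into 2 closed loop(s), length Σ = 9.078060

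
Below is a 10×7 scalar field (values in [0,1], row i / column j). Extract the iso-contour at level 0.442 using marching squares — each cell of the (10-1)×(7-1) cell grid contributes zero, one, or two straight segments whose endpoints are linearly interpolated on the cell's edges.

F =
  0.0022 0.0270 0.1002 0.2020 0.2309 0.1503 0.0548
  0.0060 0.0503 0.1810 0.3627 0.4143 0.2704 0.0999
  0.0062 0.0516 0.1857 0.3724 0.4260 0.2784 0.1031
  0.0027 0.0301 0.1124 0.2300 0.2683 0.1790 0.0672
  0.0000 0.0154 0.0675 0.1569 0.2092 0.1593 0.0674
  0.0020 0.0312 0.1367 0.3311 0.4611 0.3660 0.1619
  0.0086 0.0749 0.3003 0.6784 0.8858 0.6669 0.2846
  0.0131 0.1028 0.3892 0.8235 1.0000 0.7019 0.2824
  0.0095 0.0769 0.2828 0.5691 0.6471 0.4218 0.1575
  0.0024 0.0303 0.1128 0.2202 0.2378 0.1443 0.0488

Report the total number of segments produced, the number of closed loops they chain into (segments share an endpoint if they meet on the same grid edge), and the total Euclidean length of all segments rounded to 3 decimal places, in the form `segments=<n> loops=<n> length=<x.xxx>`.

cell (4,3): code 0100 → (4.924,4.000)–(5.000,3.853)
cell (4,4): code 1000 → (5.000,4.201)–(4.924,4.000)
cell (5,2): code 0100 → (5.319,3.000)–(6.000,2.375)
cell (5,3): code 1110 → (5.000,3.853)–(5.319,3.000)
cell (5,4): code 1101 → (5.253,5.000)–(5.000,4.201)
cell (5,5): code 1000 → (6.000,5.588)–(5.253,5.000)
cell (6,2): code 0110 → (6.000,2.375)–(7.000,2.122)
cell (6,5): code 1001 → (7.000,5.620)–(6.000,5.588)
cell (7,2): code 0110 → (7.000,2.122)–(8.000,2.556)
cell (7,4): code 1011 → (8.000,4.910)–(7.928,5.000)
cell (7,5): code 0001 → (7.928,5.000)–(7.000,5.620)
cell (8,2): code 0010 → (8.000,2.556)–(8.364,3.000)
cell (8,3): code 0011 → (8.364,3.000)–(8.501,4.000)
cell (8,4): code 0001 → (8.501,4.000)–(8.000,4.910)
total: 14 segments, chained into 1 closed loop(s), length Σ = 10.980293

segments=14 loops=1 length=10.980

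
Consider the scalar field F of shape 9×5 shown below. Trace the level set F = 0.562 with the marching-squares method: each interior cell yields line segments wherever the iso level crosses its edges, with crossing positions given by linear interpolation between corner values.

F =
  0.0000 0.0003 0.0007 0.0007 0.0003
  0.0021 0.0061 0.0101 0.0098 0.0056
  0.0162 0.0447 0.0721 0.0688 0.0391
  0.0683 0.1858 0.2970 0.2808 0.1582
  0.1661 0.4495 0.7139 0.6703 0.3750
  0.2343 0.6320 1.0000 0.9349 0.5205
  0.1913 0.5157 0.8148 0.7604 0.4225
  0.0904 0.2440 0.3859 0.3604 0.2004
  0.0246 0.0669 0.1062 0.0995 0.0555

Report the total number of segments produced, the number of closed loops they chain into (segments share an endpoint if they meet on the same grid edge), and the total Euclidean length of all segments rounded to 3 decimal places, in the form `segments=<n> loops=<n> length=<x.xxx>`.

cell (3,1): code 0100 → (3.636,2.000)–(4.000,1.425)
cell (3,2): code 1100 → (3.722,3.000)–(3.636,2.000)
cell (3,3): code 1000 → (4.000,3.367)–(3.722,3.000)
cell (4,0): code 0100 → (4.616,1.000)–(5.000,0.824)
cell (4,1): code 1110 → (4.000,1.425)–(4.616,1.000)
cell (4,3): code 1001 → (5.000,3.900)–(4.000,3.367)
cell (5,0): code 0010 → (5.000,0.824)–(5.602,1.000)
cell (5,1): code 0111 → (5.602,1.000)–(6.000,1.155)
cell (5,3): code 1001 → (6.000,3.587)–(5.000,3.900)
cell (6,1): code 0010 → (6.000,1.155)–(6.589,2.000)
cell (6,2): code 0011 → (6.589,2.000)–(6.496,3.000)
cell (6,3): code 0001 → (6.496,3.000)–(6.000,3.587)
total: 12 segments, chained into 1 closed loop(s), length Σ = 9.353915

segments=12 loops=1 length=9.354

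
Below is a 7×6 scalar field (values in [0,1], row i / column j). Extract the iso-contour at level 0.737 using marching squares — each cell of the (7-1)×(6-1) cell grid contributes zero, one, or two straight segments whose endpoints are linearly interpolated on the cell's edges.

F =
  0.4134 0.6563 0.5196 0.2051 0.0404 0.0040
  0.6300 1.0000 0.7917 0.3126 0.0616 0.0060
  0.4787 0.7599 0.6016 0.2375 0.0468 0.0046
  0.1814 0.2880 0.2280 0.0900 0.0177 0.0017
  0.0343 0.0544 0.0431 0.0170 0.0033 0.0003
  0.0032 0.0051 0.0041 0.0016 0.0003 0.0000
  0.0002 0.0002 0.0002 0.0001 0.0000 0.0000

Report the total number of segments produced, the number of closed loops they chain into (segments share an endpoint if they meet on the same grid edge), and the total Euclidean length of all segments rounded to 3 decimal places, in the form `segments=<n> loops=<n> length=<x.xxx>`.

cell (0,0): code 0100 → (0.235,1.000)–(1.000,0.289)
cell (0,1): code 1100 → (0.799,2.000)–(0.235,1.000)
cell (0,2): code 1000 → (1.000,2.114)–(0.799,2.000)
cell (1,0): code 0110 → (1.000,0.289)–(2.000,0.919)
cell (1,1): code 1011 → (2.000,1.145)–(1.288,2.000)
cell (1,2): code 0001 → (1.288,2.000)–(1.000,2.114)
cell (2,0): code 0010 → (2.000,0.919)–(2.049,1.000)
cell (2,1): code 0001 → (2.049,1.000)–(2.000,1.145)
total: 8 segments, chained into 1 closed loop(s), length Σ = 5.275350

segments=8 loops=1 length=5.275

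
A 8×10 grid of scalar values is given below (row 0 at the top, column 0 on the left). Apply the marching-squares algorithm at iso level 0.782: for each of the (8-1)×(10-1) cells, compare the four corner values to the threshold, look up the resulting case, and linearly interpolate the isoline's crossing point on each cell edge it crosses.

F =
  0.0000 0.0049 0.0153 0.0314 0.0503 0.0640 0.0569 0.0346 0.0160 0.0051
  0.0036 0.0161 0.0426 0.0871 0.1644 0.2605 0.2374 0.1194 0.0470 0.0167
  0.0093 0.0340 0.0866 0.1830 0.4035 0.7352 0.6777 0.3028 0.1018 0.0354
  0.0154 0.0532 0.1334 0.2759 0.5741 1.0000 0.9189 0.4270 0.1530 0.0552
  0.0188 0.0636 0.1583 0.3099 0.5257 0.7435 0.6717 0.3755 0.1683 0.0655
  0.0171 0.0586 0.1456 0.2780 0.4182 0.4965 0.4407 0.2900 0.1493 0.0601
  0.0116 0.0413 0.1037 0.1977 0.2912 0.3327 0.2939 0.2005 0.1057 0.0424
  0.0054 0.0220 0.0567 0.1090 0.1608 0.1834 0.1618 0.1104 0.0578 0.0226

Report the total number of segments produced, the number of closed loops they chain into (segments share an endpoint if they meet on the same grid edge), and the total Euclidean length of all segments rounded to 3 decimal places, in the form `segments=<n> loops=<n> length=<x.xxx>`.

segments=6 loops=1 length=5.289

cell (2,4): code 0100 → (2.177,5.000)–(3.000,4.488)
cell (2,5): code 1100 → (2.432,6.000)–(2.177,5.000)
cell (2,6): code 1000 → (3.000,6.278)–(2.432,6.000)
cell (3,4): code 0010 → (3.000,4.488)–(3.850,5.000)
cell (3,5): code 0011 → (3.850,5.000)–(3.554,6.000)
cell (3,6): code 0001 → (3.554,6.000)–(3.000,6.278)
total: 6 segments, chained into 1 closed loop(s), length Σ = 5.288575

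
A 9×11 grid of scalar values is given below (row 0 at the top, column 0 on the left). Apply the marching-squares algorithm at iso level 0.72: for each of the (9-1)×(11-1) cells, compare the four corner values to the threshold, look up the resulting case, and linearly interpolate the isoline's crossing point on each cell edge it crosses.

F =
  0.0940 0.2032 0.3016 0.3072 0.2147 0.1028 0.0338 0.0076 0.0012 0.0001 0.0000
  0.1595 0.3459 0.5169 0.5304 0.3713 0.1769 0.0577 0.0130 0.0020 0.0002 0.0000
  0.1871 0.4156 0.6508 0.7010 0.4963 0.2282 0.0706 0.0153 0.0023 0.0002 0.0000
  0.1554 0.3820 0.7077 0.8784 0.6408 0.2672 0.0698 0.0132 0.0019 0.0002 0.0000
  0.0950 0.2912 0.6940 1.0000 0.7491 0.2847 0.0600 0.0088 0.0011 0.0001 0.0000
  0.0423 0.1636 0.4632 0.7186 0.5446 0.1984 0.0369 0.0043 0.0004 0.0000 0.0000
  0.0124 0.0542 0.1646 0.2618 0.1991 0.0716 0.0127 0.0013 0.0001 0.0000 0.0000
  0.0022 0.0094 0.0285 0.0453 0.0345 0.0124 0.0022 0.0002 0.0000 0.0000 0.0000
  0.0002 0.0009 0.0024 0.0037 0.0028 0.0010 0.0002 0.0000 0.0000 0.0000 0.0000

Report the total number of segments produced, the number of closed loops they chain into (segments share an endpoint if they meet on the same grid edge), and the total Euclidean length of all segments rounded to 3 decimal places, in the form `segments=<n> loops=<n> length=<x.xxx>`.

segments=8 loops=1 length=7.303

cell (2,2): code 0100 → (2.107,3.000)–(3.000,2.072)
cell (2,3): code 1000 → (3.000,3.667)–(2.107,3.000)
cell (3,2): code 0110 → (3.000,2.072)–(4.000,2.085)
cell (3,3): code 1101 → (3.731,4.000)–(3.000,3.667)
cell (3,4): code 1000 → (4.000,4.063)–(3.731,4.000)
cell (4,2): code 0010 → (4.000,2.085)–(4.995,3.000)
cell (4,3): code 0011 → (4.995,3.000)–(4.142,4.000)
cell (4,4): code 0001 → (4.142,4.000)–(4.000,4.063)
total: 8 segments, chained into 1 closed loop(s), length Σ = 7.303257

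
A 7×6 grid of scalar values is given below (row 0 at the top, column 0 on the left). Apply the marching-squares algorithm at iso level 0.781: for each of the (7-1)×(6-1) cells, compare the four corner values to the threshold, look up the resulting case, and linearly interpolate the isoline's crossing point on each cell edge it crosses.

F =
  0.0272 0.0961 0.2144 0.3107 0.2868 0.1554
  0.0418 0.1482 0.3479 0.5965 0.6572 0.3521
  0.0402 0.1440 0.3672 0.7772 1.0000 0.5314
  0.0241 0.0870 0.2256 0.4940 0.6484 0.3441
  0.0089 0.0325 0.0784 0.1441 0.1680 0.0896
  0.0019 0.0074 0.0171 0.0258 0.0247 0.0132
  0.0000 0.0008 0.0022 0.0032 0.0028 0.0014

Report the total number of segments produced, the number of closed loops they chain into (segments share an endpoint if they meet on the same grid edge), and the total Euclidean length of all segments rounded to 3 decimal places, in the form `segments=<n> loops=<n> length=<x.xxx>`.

segments=4 loops=1 length=3.906

cell (1,3): code 0100 → (1.361,4.000)–(2.000,3.017)
cell (1,4): code 1000 → (2.000,4.467)–(1.361,4.000)
cell (2,3): code 0010 → (2.000,3.017)–(2.623,4.000)
cell (2,4): code 0001 → (2.623,4.000)–(2.000,4.467)
total: 4 segments, chained into 1 closed loop(s), length Σ = 3.906244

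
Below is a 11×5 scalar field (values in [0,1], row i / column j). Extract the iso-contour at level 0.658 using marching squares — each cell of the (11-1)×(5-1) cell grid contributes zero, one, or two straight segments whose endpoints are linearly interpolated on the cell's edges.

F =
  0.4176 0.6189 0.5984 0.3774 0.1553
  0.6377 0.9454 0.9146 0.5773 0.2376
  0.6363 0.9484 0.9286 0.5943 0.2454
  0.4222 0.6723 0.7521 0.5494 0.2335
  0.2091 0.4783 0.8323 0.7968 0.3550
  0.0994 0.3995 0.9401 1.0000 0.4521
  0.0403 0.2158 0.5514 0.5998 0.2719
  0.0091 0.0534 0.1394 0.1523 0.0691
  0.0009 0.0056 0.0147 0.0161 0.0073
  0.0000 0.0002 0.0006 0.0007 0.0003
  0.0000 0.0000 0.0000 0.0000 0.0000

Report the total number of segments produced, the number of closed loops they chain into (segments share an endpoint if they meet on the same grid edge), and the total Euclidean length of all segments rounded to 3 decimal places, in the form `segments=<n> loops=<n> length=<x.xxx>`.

cell (0,0): code 0100 → (0.120,1.000)–(1.000,0.066)
cell (0,1): code 1100 → (0.188,2.000)–(0.120,1.000)
cell (0,2): code 1000 → (1.000,2.761)–(0.188,2.000)
cell (1,0): code 0110 → (1.000,0.066)–(2.000,0.070)
cell (1,2): code 1001 → (2.000,2.809)–(1.000,2.761)
cell (2,0): code 0110 → (2.000,0.070)–(3.000,0.943)
cell (2,2): code 1001 → (3.000,2.464)–(2.000,2.809)
cell (3,0): code 0010 → (3.000,0.943)–(3.074,1.000)
cell (3,1): code 0111 → (3.074,1.000)–(4.000,1.508)
cell (3,2): code 1101 → (3.439,3.000)–(3.000,2.464)
cell (3,3): code 1000 → (4.000,3.314)–(3.439,3.000)
cell (4,1): code 0110 → (4.000,1.508)–(5.000,1.478)
cell (4,3): code 1001 → (5.000,3.624)–(4.000,3.314)
cell (5,1): code 0010 → (5.000,1.478)–(5.726,2.000)
cell (5,2): code 0011 → (5.726,2.000)–(5.855,3.000)
cell (5,3): code 0001 → (5.855,3.000)–(5.000,3.624)
total: 16 segments, chained into 1 closed loop(s), length Σ = 15.277881

segments=16 loops=1 length=15.278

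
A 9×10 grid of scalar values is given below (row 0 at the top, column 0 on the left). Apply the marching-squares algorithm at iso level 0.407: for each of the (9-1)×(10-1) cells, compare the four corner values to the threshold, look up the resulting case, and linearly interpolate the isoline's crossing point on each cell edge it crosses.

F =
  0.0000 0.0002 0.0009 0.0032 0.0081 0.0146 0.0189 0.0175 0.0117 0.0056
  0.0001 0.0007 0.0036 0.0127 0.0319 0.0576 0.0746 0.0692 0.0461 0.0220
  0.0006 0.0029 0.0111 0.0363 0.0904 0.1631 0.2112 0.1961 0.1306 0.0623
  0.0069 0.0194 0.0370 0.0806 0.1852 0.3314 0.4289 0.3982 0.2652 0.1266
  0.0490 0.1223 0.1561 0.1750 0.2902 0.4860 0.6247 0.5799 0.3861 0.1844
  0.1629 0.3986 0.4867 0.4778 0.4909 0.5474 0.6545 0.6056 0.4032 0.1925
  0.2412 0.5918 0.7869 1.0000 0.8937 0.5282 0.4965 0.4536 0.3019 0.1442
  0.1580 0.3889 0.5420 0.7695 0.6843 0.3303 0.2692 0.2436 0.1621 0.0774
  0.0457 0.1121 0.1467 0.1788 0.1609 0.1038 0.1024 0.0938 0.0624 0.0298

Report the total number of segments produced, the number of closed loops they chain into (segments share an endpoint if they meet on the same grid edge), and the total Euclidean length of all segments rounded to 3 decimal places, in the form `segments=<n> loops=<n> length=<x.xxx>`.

cell (2,5): code 0100 → (2.899,6.000)–(3.000,5.775)
cell (2,6): code 1000 → (3.000,6.713)–(2.899,6.000)
cell (3,4): code 0100 → (3.489,5.000)–(4.000,4.597)
cell (3,5): code 1110 → (3.000,5.775)–(3.489,5.000)
cell (3,6): code 1101 → (3.048,7.000)–(3.000,6.713)
cell (3,7): code 1000 → (4.000,7.892)–(3.048,7.000)
cell (4,1): code 0100 → (4.759,2.000)–(5.000,1.095)
cell (4,2): code 1100 → (4.766,3.000)–(4.759,2.000)
cell (4,3): code 1100 → (4.582,4.000)–(4.766,3.000)
cell (4,4): code 1110 → (4.000,4.597)–(4.582,4.000)
cell (4,7): code 1001 → (5.000,7.981)–(4.000,7.892)
cell (5,0): code 0100 → (5.043,1.000)–(6.000,0.473)
cell (5,1): code 1110 → (5.000,1.095)–(5.043,1.000)
cell (5,7): code 1001 → (6.000,7.307)–(5.000,7.981)
cell (6,0): code 0010 → (6.000,0.473)–(6.911,1.000)
cell (6,1): code 0111 → (6.911,1.000)–(7.000,1.118)
cell (6,4): code 1011 → (7.000,4.783)–(6.612,5.000)
cell (6,5): code 0011 → (6.612,5.000)–(6.394,6.000)
cell (6,6): code 0011 → (6.394,6.000)–(6.222,7.000)
cell (6,7): code 0001 → (6.222,7.000)–(6.000,7.307)
cell (7,1): code 0010 → (7.000,1.118)–(7.342,2.000)
cell (7,2): code 0011 → (7.342,2.000)–(7.614,3.000)
cell (7,3): code 0011 → (7.614,3.000)–(7.530,4.000)
cell (7,4): code 0001 → (7.530,4.000)–(7.000,4.783)
total: 24 segments, chained into 1 closed loop(s), length Σ = 19.315560

segments=24 loops=1 length=19.316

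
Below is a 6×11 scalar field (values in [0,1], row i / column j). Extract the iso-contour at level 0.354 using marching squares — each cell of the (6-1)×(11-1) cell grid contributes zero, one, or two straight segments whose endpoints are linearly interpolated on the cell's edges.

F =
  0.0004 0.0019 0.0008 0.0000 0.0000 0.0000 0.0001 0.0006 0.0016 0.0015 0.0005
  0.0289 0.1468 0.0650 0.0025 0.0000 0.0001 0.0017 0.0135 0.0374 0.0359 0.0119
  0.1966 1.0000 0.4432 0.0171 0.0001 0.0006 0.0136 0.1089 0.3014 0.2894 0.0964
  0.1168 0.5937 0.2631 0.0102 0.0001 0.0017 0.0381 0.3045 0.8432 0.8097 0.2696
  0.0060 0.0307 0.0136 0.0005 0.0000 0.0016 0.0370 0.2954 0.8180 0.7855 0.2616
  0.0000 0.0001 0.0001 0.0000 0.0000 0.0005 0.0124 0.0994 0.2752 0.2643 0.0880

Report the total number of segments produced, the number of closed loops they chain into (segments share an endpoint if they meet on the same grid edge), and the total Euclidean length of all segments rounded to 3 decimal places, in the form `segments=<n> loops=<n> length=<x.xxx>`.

segments=16 loops=2 length=15.102

cell (1,0): code 0100 → (1.243,1.000)–(2.000,0.196)
cell (1,1): code 1100 → (1.764,2.000)–(1.243,1.000)
cell (1,2): code 1000 → (2.000,2.209)–(1.764,2.000)
cell (2,0): code 0110 → (2.000,0.196)–(3.000,0.497)
cell (2,1): code 1011 → (3.000,1.725)–(2.495,2.000)
cell (2,2): code 0001 → (2.495,2.000)–(2.000,2.209)
cell (2,7): code 0100 → (2.097,8.000)–(3.000,7.092)
cell (2,8): code 1100 → (2.124,9.000)–(2.097,8.000)
cell (2,9): code 1000 → (3.000,9.844)–(2.124,9.000)
cell (3,0): code 0010 → (3.000,0.497)–(3.426,1.000)
cell (3,1): code 0001 → (3.426,1.000)–(3.000,1.725)
cell (3,7): code 0110 → (3.000,7.092)–(4.000,7.112)
cell (3,9): code 1001 → (4.000,9.824)–(3.000,9.844)
cell (4,7): code 0010 → (4.000,7.112)–(4.855,8.000)
cell (4,8): code 0011 → (4.855,8.000)–(4.828,9.000)
cell (4,9): code 0001 → (4.828,9.000)–(4.000,9.824)
total: 16 segments, chained into 2 closed loop(s), length Σ = 15.102127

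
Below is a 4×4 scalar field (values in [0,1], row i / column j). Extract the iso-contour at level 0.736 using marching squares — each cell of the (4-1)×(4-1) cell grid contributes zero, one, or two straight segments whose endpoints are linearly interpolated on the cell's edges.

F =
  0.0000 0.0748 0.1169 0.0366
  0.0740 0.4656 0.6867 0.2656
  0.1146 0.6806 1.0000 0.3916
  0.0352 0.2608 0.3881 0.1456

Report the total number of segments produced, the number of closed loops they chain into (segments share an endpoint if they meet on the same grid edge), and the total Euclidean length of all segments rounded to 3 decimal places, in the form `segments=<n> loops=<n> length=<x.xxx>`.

cell (1,1): code 0100 → (1.157,2.000)–(2.000,1.173)
cell (1,2): code 1000 → (2.000,2.434)–(1.157,2.000)
cell (2,1): code 0010 → (2.000,1.173)–(2.431,2.000)
cell (2,2): code 0001 → (2.431,2.000)–(2.000,2.434)
total: 4 segments, chained into 1 closed loop(s), length Σ = 3.672447

segments=4 loops=1 length=3.672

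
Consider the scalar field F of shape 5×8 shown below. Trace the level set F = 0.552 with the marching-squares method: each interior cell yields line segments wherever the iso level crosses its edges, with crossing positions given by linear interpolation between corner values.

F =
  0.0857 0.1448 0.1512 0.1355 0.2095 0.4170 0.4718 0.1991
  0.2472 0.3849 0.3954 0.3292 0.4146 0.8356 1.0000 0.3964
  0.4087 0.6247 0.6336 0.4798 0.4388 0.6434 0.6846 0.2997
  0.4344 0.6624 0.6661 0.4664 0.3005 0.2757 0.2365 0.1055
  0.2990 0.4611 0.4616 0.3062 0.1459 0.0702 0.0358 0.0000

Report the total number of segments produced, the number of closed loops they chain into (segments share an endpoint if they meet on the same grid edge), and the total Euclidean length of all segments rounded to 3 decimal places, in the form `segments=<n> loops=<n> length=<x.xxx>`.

cell (0,4): code 0100 → (0.323,5.000)–(1.000,4.326)
cell (0,5): code 1100 → (0.152,6.000)–(0.323,5.000)
cell (0,6): code 1000 → (1.000,6.742)–(0.152,6.000)
cell (1,0): code 0100 → (1.697,1.000)–(2.000,0.663)
cell (1,1): code 1100 → (1.657,2.000)–(1.697,1.000)
cell (1,2): code 1000 → (2.000,2.531)–(1.657,2.000)
cell (1,4): code 0110 → (1.000,4.326)–(2.000,4.553)
cell (1,6): code 1001 → (2.000,6.345)–(1.000,6.742)
cell (2,0): code 0110 → (2.000,0.663)–(3.000,0.516)
cell (2,2): code 1001 → (3.000,2.571)–(2.000,2.531)
cell (2,4): code 0010 → (2.000,4.553)–(2.249,5.000)
cell (2,5): code 0011 → (2.249,5.000)–(2.296,6.000)
cell (2,6): code 0001 → (2.296,6.000)–(2.000,6.345)
cell (3,0): code 0010 → (3.000,0.516)–(3.548,1.000)
cell (3,1): code 0011 → (3.548,1.000)–(3.558,2.000)
cell (3,2): code 0001 → (3.558,2.000)–(3.000,2.571)
total: 16 segments, chained into 2 closed loop(s), length Σ = 13.792228

segments=16 loops=2 length=13.792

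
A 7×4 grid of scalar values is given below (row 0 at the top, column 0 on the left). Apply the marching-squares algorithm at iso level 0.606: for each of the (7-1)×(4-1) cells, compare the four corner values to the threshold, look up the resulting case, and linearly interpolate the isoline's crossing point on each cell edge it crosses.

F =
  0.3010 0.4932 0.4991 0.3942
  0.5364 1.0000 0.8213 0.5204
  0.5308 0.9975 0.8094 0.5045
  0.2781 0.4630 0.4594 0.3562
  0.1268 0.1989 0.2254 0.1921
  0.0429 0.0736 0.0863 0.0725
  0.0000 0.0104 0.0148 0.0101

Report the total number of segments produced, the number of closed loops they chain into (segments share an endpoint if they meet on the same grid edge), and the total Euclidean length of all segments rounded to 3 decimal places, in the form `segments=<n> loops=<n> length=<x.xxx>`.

cell (0,0): code 0100 → (0.223,1.000)–(1.000,0.150)
cell (0,1): code 1100 → (0.332,2.000)–(0.223,1.000)
cell (0,2): code 1000 → (1.000,2.716)–(0.332,2.000)
cell (1,0): code 0110 → (1.000,0.150)–(2.000,0.161)
cell (1,2): code 1001 → (2.000,2.667)–(1.000,2.716)
cell (2,0): code 0010 → (2.000,0.161)–(2.732,1.000)
cell (2,1): code 0011 → (2.732,1.000)–(2.581,2.000)
cell (2,2): code 0001 → (2.581,2.000)–(2.000,2.667)
total: 8 segments, chained into 1 closed loop(s), length Σ = 8.147773

segments=8 loops=1 length=8.148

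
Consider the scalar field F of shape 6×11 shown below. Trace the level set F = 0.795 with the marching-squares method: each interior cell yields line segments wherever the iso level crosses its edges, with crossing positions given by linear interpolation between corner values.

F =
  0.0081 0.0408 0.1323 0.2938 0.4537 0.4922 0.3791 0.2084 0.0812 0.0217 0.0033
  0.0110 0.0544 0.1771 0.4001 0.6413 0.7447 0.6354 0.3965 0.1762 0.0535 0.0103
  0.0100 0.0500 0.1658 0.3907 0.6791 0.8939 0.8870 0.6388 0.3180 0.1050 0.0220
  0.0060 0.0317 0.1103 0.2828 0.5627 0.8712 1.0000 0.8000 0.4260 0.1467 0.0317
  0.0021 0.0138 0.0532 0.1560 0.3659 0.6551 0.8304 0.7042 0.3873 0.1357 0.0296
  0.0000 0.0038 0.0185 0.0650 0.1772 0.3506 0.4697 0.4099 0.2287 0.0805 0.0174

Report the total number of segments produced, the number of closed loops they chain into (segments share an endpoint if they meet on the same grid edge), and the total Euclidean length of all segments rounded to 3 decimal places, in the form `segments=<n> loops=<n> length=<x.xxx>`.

segments=12 loops=1 length=7.806

cell (1,4): code 0100 → (1.337,5.000)–(2.000,4.540)
cell (1,5): code 1100 → (1.634,6.000)–(1.337,5.000)
cell (1,6): code 1000 → (2.000,6.371)–(1.634,6.000)
cell (2,4): code 0110 → (2.000,4.540)–(3.000,4.753)
cell (2,6): code 1101 → (2.969,7.000)–(2.000,6.371)
cell (2,7): code 1000 → (3.000,7.013)–(2.969,7.000)
cell (3,4): code 0010 → (3.000,4.753)–(3.353,5.000)
cell (3,5): code 0111 → (3.353,5.000)–(4.000,5.798)
cell (3,6): code 1011 → (4.000,6.281)–(3.052,7.000)
cell (3,7): code 0001 → (3.052,7.000)–(3.000,7.013)
cell (4,5): code 0010 → (4.000,5.798)–(4.098,6.000)
cell (4,6): code 0001 → (4.098,6.000)–(4.000,6.281)
total: 12 segments, chained into 1 closed loop(s), length Σ = 7.806394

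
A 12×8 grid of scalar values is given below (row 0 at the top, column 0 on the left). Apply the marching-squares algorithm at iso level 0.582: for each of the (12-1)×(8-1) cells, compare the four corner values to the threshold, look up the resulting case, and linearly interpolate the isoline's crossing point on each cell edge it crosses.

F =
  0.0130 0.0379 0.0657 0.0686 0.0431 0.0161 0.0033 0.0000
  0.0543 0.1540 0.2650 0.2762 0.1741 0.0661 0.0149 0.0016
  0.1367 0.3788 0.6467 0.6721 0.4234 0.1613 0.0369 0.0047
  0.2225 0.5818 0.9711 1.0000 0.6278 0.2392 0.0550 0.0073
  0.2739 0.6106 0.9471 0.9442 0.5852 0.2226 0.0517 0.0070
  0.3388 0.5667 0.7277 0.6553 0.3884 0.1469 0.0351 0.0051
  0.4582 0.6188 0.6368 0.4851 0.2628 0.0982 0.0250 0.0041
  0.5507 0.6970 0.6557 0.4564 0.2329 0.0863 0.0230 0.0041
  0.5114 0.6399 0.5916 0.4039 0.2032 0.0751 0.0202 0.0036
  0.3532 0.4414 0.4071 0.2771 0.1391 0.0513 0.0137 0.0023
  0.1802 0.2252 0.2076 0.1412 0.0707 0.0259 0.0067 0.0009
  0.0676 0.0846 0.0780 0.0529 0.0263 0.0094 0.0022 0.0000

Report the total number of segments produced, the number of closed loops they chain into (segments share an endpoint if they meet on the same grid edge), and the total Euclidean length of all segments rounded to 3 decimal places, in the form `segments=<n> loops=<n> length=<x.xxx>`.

cell (1,1): code 0100 → (1.830,2.000)–(2.000,1.758)
cell (1,2): code 1100 → (1.772,3.000)–(1.830,2.000)
cell (1,3): code 1000 → (2.000,3.362)–(1.772,3.000)
cell (2,1): code 0110 → (2.000,1.758)–(3.000,1.001)
cell (2,3): code 1101 → (2.776,4.000)–(2.000,3.362)
cell (2,4): code 1000 → (3.000,4.118)–(2.776,4.000)
cell (3,0): code 0100 → (3.007,1.000)–(4.000,0.915)
cell (3,1): code 1110 → (3.000,1.001)–(3.007,1.000)
cell (3,4): code 1001 → (4.000,4.009)–(3.000,4.118)
cell (4,0): code 0010 → (4.000,0.915)–(4.651,1.000)
cell (4,1): code 0111 → (4.651,1.000)–(5.000,1.095)
cell (4,3): code 1011 → (5.000,3.275)–(4.016,4.000)
cell (4,4): code 0001 → (4.016,4.000)–(4.000,4.009)
cell (5,0): code 0100 → (5.294,1.000)–(6.000,0.771)
cell (5,1): code 1110 → (5.000,1.095)–(5.294,1.000)
cell (5,2): code 1011 → (6.000,2.361)–(5.431,3.000)
cell (5,3): code 0001 → (5.431,3.000)–(5.000,3.275)
cell (6,0): code 0110 → (6.000,0.771)–(7.000,0.214)
cell (6,2): code 1001 → (7.000,2.370)–(6.000,2.361)
cell (7,0): code 0110 → (7.000,0.214)–(8.000,0.549)
cell (7,2): code 1001 → (8.000,2.051)–(7.000,2.370)
cell (8,0): code 0010 → (8.000,0.549)–(8.292,1.000)
cell (8,1): code 0011 → (8.292,1.000)–(8.052,2.000)
cell (8,2): code 0001 → (8.052,2.000)–(8.000,2.051)
total: 24 segments, chained into 1 closed loop(s), length Σ = 16.810160

segments=24 loops=1 length=16.810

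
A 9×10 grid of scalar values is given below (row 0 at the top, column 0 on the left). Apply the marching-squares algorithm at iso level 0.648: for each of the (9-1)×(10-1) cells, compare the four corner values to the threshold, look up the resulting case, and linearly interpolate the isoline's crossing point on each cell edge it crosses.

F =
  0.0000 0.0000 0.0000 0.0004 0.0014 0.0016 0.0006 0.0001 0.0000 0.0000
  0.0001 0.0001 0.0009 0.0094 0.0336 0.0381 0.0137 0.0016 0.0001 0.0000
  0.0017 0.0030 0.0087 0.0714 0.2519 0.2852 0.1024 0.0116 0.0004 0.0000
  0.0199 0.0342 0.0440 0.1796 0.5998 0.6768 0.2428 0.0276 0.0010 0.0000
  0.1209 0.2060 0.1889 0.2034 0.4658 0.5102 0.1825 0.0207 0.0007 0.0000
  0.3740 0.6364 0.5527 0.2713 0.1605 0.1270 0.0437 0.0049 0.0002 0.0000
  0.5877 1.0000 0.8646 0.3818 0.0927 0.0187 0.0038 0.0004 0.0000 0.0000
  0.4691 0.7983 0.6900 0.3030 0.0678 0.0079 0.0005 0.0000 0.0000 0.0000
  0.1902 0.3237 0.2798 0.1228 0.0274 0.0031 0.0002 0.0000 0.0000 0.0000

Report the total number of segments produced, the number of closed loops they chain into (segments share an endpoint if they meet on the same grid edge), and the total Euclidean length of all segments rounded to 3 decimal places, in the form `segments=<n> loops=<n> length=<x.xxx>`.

cell (2,4): code 0100 → (2.926,5.000)–(3.000,4.626)
cell (2,5): code 1000 → (3.000,5.066)–(2.926,5.000)
cell (3,4): code 0010 → (3.000,4.626)–(3.173,5.000)
cell (3,5): code 0001 → (3.173,5.000)–(3.000,5.066)
cell (5,0): code 0100 → (5.032,1.000)–(6.000,0.146)
cell (5,1): code 1100 → (5.306,2.000)–(5.032,1.000)
cell (5,2): code 1000 → (6.000,2.449)–(5.306,2.000)
cell (6,0): code 0110 → (6.000,0.146)–(7.000,0.543)
cell (6,2): code 1001 → (7.000,2.109)–(6.000,2.449)
cell (7,0): code 0010 → (7.000,0.543)–(7.317,1.000)
cell (7,1): code 0011 → (7.317,1.000)–(7.102,2.000)
cell (7,2): code 0001 → (7.102,2.000)–(7.000,2.109)
total: 12 segments, chained into 2 closed loop(s), length Σ = 8.091553

segments=12 loops=2 length=8.092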